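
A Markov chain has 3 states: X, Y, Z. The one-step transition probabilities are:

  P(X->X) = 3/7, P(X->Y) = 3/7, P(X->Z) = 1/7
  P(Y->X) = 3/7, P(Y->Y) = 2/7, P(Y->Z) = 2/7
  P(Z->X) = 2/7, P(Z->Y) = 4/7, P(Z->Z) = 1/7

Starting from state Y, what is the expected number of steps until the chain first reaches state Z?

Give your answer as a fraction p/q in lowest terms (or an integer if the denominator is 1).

Let h_i = expected steps to first reach Z from state i.
Boundary: h_Z = 0.
First-step equations for the other states:
  h_X = 1 + 3/7*h_X + 3/7*h_Y + 1/7*h_Z
  h_Y = 1 + 3/7*h_X + 2/7*h_Y + 2/7*h_Z

Substituting h_Z = 0 and rearranging gives the linear system (I - Q) h = 1:
  [4/7, -3/7] . (h_X, h_Y) = 1
  [-3/7, 5/7] . (h_X, h_Y) = 1

Solving yields:
  h_X = 56/11
  h_Y = 49/11

Starting state is Y, so the expected hitting time is h_Y = 49/11.

Answer: 49/11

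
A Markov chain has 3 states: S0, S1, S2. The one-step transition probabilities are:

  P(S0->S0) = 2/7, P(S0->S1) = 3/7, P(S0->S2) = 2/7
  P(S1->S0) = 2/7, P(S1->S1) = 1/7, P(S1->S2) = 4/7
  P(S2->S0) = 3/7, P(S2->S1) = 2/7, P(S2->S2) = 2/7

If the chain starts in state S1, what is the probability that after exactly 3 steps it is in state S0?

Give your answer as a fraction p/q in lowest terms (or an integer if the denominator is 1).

Answer: 114/343

Derivation:
Computing P^3 by repeated multiplication:
P^1 =
  S0: [2/7, 3/7, 2/7]
  S1: [2/7, 1/7, 4/7]
  S2: [3/7, 2/7, 2/7]
P^2 =
  S0: [16/49, 13/49, 20/49]
  S1: [18/49, 15/49, 16/49]
  S2: [16/49, 15/49, 18/49]
P^3 =
  S0: [118/343, 101/343, 124/343]
  S1: [114/343, 101/343, 128/343]
  S2: [116/343, 99/343, 128/343]

(P^3)[S1 -> S0] = 114/343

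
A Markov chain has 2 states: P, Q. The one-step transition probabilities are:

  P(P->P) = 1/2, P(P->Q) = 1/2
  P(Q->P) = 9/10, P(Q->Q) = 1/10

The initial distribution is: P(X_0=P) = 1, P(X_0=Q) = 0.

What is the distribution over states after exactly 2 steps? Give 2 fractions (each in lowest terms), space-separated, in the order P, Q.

Propagating the distribution step by step (d_{t+1} = d_t * P):
d_0 = (P=1, Q=0)
  d_1[P] = 1*1/2 + 0*9/10 = 1/2
  d_1[Q] = 1*1/2 + 0*1/10 = 1/2
d_1 = (P=1/2, Q=1/2)
  d_2[P] = 1/2*1/2 + 1/2*9/10 = 7/10
  d_2[Q] = 1/2*1/2 + 1/2*1/10 = 3/10
d_2 = (P=7/10, Q=3/10)

Answer: 7/10 3/10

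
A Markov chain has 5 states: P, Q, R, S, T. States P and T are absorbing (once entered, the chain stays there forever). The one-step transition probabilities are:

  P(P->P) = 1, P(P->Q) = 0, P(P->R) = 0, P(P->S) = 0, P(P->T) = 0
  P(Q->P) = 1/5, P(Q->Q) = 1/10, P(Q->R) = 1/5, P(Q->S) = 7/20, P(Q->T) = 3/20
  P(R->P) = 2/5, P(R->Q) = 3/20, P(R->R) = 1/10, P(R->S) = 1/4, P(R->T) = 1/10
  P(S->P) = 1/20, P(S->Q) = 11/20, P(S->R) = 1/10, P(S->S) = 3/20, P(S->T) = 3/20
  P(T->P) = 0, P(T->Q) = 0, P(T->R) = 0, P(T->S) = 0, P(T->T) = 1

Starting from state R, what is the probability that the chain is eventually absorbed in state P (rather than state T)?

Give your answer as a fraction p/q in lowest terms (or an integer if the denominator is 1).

Let a_i = P(absorbed in P | start in state i).
Boundary conditions: a_P = 1, a_T = 0.
For each transient state i, a_i = sum_j P(i->j) * a_j:
  a_Q = 1/5*a_P + 1/10*a_Q + 1/5*a_R + 7/20*a_S + 3/20*a_T
  a_R = 2/5*a_P + 3/20*a_Q + 1/10*a_R + 1/4*a_S + 1/10*a_T
  a_S = 1/20*a_P + 11/20*a_Q + 1/10*a_R + 3/20*a_S + 3/20*a_T

Substituting a_P = 1 and a_T = 0, rearrange to (I - Q) a = r where r[i] = P(i -> P):
  [9/10, -1/5, -7/20] . (a_Q, a_R, a_S) = 1/5
  [-3/20, 9/10, -1/4] . (a_Q, a_R, a_S) = 2/5
  [-11/20, -1/10, 17/20] . (a_Q, a_R, a_S) = 1/20

Solving yields:
  a_Q = 993/1738
  a_R = 2367/3476
  a_S = 442/869

Starting state is R, so the absorption probability is a_R = 2367/3476.

Answer: 2367/3476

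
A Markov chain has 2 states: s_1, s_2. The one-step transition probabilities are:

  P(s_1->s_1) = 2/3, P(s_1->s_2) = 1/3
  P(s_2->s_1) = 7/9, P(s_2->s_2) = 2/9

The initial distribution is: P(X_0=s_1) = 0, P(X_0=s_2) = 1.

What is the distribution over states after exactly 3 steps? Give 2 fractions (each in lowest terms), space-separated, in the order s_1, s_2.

Propagating the distribution step by step (d_{t+1} = d_t * P):
d_0 = (s_1=0, s_2=1)
  d_1[s_1] = 0*2/3 + 1*7/9 = 7/9
  d_1[s_2] = 0*1/3 + 1*2/9 = 2/9
d_1 = (s_1=7/9, s_2=2/9)
  d_2[s_1] = 7/9*2/3 + 2/9*7/9 = 56/81
  d_2[s_2] = 7/9*1/3 + 2/9*2/9 = 25/81
d_2 = (s_1=56/81, s_2=25/81)
  d_3[s_1] = 56/81*2/3 + 25/81*7/9 = 511/729
  d_3[s_2] = 56/81*1/3 + 25/81*2/9 = 218/729
d_3 = (s_1=511/729, s_2=218/729)

Answer: 511/729 218/729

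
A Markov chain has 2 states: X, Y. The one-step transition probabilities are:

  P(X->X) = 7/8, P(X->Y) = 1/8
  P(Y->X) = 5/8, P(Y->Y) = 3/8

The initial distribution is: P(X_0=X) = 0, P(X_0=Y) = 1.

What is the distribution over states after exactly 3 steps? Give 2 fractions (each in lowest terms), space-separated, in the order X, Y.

Answer: 105/128 23/128

Derivation:
Propagating the distribution step by step (d_{t+1} = d_t * P):
d_0 = (X=0, Y=1)
  d_1[X] = 0*7/8 + 1*5/8 = 5/8
  d_1[Y] = 0*1/8 + 1*3/8 = 3/8
d_1 = (X=5/8, Y=3/8)
  d_2[X] = 5/8*7/8 + 3/8*5/8 = 25/32
  d_2[Y] = 5/8*1/8 + 3/8*3/8 = 7/32
d_2 = (X=25/32, Y=7/32)
  d_3[X] = 25/32*7/8 + 7/32*5/8 = 105/128
  d_3[Y] = 25/32*1/8 + 7/32*3/8 = 23/128
d_3 = (X=105/128, Y=23/128)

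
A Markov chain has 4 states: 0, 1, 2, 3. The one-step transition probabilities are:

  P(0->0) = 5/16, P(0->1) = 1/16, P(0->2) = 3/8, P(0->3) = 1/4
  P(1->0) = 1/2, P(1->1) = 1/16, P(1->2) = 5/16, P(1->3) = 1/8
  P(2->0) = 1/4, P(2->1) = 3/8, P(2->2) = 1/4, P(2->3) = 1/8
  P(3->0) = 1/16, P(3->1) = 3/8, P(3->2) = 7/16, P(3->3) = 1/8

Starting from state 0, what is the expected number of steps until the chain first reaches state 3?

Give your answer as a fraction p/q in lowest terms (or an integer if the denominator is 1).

Let h_i = expected steps to first reach 3 from state i.
Boundary: h_3 = 0.
First-step equations for the other states:
  h_0 = 1 + 5/16*h_0 + 1/16*h_1 + 3/8*h_2 + 1/4*h_3
  h_1 = 1 + 1/2*h_0 + 1/16*h_1 + 5/16*h_2 + 1/8*h_3
  h_2 = 1 + 1/4*h_0 + 3/8*h_1 + 1/4*h_2 + 1/8*h_3

Substituting h_3 = 0 and rearranging gives the linear system (I - Q) h = 1:
  [11/16, -1/16, -3/8] . (h_0, h_1, h_2) = 1
  [-1/2, 15/16, -5/16] . (h_0, h_1, h_2) = 1
  [-1/4, -3/8, 3/4] . (h_0, h_1, h_2) = 1

Solving yields:
  h_0 = 2344/443
  h_1 = 2616/443
  h_2 = 2680/443

Starting state is 0, so the expected hitting time is h_0 = 2344/443.

Answer: 2344/443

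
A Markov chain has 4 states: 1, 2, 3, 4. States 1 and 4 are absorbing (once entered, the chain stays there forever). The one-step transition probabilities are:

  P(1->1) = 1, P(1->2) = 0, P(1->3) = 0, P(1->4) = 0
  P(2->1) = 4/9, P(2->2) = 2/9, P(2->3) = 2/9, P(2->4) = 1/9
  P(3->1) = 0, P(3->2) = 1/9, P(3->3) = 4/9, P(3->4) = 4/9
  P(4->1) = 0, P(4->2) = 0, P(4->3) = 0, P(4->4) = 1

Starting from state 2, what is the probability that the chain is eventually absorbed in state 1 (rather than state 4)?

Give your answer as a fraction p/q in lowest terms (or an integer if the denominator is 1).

Answer: 20/33

Derivation:
Let a_i = P(absorbed in 1 | start in state i).
Boundary conditions: a_1 = 1, a_4 = 0.
For each transient state i, a_i = sum_j P(i->j) * a_j:
  a_2 = 4/9*a_1 + 2/9*a_2 + 2/9*a_3 + 1/9*a_4
  a_3 = 0*a_1 + 1/9*a_2 + 4/9*a_3 + 4/9*a_4

Substituting a_1 = 1 and a_4 = 0, rearrange to (I - Q) a = r where r[i] = P(i -> 1):
  [7/9, -2/9] . (a_2, a_3) = 4/9
  [-1/9, 5/9] . (a_2, a_3) = 0

Solving yields:
  a_2 = 20/33
  a_3 = 4/33

Starting state is 2, so the absorption probability is a_2 = 20/33.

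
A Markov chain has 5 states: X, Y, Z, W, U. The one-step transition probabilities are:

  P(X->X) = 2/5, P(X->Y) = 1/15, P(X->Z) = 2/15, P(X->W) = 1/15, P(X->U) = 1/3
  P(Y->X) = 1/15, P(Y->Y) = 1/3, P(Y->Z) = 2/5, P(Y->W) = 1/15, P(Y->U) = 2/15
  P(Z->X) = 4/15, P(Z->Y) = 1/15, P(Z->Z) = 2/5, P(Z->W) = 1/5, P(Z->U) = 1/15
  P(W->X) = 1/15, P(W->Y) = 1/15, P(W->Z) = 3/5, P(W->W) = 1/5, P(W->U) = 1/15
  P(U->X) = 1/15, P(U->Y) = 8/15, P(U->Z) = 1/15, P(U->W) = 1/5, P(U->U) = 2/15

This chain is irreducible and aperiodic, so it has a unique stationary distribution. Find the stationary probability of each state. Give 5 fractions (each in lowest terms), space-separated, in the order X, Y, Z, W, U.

The stationary distribution satisfies pi = pi * P, i.e.:
  pi_X = 2/5*pi_X + 1/15*pi_Y + 4/15*pi_Z + 1/15*pi_W + 1/15*pi_U
  pi_Y = 1/15*pi_X + 1/3*pi_Y + 1/15*pi_Z + 1/15*pi_W + 8/15*pi_U
  pi_Z = 2/15*pi_X + 2/5*pi_Y + 2/5*pi_Z + 3/5*pi_W + 1/15*pi_U
  pi_W = 1/15*pi_X + 1/15*pi_Y + 1/5*pi_Z + 1/5*pi_W + 1/5*pi_U
  pi_U = 1/3*pi_X + 2/15*pi_Y + 1/15*pi_Z + 1/15*pi_W + 2/15*pi_U
with normalization: pi_X + pi_Y + pi_Z + pi_W + pi_U = 1.

Using the first 4 balance equations plus normalization, the linear system A*pi = b is:
  [-3/5, 1/15, 4/15, 1/15, 1/15] . pi = 0
  [1/15, -2/3, 1/15, 1/15, 8/15] . pi = 0
  [2/15, 2/5, -3/5, 3/5, 1/15] . pi = 0
  [1/15, 1/15, 1/5, -4/5, 1/5] . pi = 0
  [1, 1, 1, 1, 1] . pi = 1

Solving yields:
  pi_X = 186/935
  pi_Y = 169/935
  pi_Z = 185/561
  pi_W = 419/2805
  pi_U = 12/85

Verification (pi * P):
  186/935*2/5 + 169/935*1/15 + 185/561*4/15 + 419/2805*1/15 + 12/85*1/15 = 186/935 = pi_X  (ok)
  186/935*1/15 + 169/935*1/3 + 185/561*1/15 + 419/2805*1/15 + 12/85*8/15 = 169/935 = pi_Y  (ok)
  186/935*2/15 + 169/935*2/5 + 185/561*2/5 + 419/2805*3/5 + 12/85*1/15 = 185/561 = pi_Z  (ok)
  186/935*1/15 + 169/935*1/15 + 185/561*1/5 + 419/2805*1/5 + 12/85*1/5 = 419/2805 = pi_W  (ok)
  186/935*1/3 + 169/935*2/15 + 185/561*1/15 + 419/2805*1/15 + 12/85*2/15 = 12/85 = pi_U  (ok)

Answer: 186/935 169/935 185/561 419/2805 12/85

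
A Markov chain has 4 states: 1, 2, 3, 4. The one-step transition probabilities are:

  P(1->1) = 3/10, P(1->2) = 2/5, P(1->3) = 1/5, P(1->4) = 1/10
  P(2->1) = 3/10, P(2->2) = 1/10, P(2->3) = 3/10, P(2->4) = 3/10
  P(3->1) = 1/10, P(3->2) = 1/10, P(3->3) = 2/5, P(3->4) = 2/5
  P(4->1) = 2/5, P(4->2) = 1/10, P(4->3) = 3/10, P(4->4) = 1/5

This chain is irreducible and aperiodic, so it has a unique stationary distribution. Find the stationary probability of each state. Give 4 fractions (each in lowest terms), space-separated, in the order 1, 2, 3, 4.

The stationary distribution satisfies pi = pi * P, i.e.:
  pi_1 = 3/10*pi_1 + 3/10*pi_2 + 1/10*pi_3 + 2/5*pi_4
  pi_2 = 2/5*pi_1 + 1/10*pi_2 + 1/10*pi_3 + 1/10*pi_4
  pi_3 = 1/5*pi_1 + 3/10*pi_2 + 2/5*pi_3 + 3/10*pi_4
  pi_4 = 1/10*pi_1 + 3/10*pi_2 + 2/5*pi_3 + 1/5*pi_4
with normalization: pi_1 + pi_2 + pi_3 + pi_4 = 1.

Using the first 3 balance equations plus normalization, the linear system A*pi = b is:
  [-7/10, 3/10, 1/10, 2/5] . pi = 0
  [2/5, -9/10, 1/10, 1/10] . pi = 0
  [1/5, 3/10, -3/5, 3/10] . pi = 0
  [1, 1, 1, 1] . pi = 1

Solving yields:
  pi_1 = 87/329
  pi_2 = 59/329
  pi_3 = 100/329
  pi_4 = 83/329

Verification (pi * P):
  87/329*3/10 + 59/329*3/10 + 100/329*1/10 + 83/329*2/5 = 87/329 = pi_1  (ok)
  87/329*2/5 + 59/329*1/10 + 100/329*1/10 + 83/329*1/10 = 59/329 = pi_2  (ok)
  87/329*1/5 + 59/329*3/10 + 100/329*2/5 + 83/329*3/10 = 100/329 = pi_3  (ok)
  87/329*1/10 + 59/329*3/10 + 100/329*2/5 + 83/329*1/5 = 83/329 = pi_4  (ok)

Answer: 87/329 59/329 100/329 83/329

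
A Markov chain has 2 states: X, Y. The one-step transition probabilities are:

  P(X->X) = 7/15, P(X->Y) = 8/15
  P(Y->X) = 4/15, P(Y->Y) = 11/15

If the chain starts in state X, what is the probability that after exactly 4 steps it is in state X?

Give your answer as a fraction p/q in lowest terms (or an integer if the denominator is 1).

Answer: 209/625

Derivation:
Computing P^4 by repeated multiplication:
P^1 =
  X: [7/15, 8/15]
  Y: [4/15, 11/15]
P^2 =
  X: [9/25, 16/25]
  Y: [8/25, 17/25]
P^3 =
  X: [127/375, 248/375]
  Y: [124/375, 251/375]
P^4 =
  X: [209/625, 416/625]
  Y: [208/625, 417/625]

(P^4)[X -> X] = 209/625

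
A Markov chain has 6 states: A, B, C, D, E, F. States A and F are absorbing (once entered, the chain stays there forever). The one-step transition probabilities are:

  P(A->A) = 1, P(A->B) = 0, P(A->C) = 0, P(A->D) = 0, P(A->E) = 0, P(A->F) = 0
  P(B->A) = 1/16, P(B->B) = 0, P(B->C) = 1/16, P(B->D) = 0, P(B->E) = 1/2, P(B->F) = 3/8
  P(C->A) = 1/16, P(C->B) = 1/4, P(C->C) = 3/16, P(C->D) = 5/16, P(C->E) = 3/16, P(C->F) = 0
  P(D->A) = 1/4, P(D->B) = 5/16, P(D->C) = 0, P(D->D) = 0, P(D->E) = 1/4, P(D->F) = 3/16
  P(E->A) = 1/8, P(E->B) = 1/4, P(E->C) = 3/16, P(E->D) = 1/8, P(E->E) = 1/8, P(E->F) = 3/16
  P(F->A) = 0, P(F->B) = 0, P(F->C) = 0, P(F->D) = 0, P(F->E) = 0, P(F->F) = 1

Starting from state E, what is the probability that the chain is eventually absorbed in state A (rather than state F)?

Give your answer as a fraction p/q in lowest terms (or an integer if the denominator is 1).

Answer: 11221/30316

Derivation:
Let a_i = P(absorbed in A | start in state i).
Boundary conditions: a_A = 1, a_F = 0.
For each transient state i, a_i = sum_j P(i->j) * a_j:
  a_B = 1/16*a_A + 0*a_B + 1/16*a_C + 0*a_D + 1/2*a_E + 3/8*a_F
  a_C = 1/16*a_A + 1/4*a_B + 3/16*a_C + 5/16*a_D + 3/16*a_E + 0*a_F
  a_D = 1/4*a_A + 5/16*a_B + 0*a_C + 0*a_D + 1/4*a_E + 3/16*a_F
  a_E = 1/8*a_A + 1/4*a_B + 3/16*a_C + 1/8*a_D + 1/8*a_E + 3/16*a_F

Substituting a_A = 1 and a_F = 0, rearrange to (I - Q) a = r where r[i] = P(i -> A):
  [1, -1/16, 0, -1/2] . (a_B, a_C, a_D, a_E) = 1/16
  [-1/4, 13/16, -5/16, -3/16] . (a_B, a_C, a_D, a_E) = 1/16
  [-5/16, 0, 1, -1/4] . (a_B, a_C, a_D, a_E) = 1/4
  [-1/4, -3/16, -1/8, 7/8] . (a_B, a_C, a_D, a_E) = 1/8

Solving yields:
  a_B = 2071/7579
  a_C = 3115/7579
  a_D = 12973/30316
  a_E = 11221/30316

Starting state is E, so the absorption probability is a_E = 11221/30316.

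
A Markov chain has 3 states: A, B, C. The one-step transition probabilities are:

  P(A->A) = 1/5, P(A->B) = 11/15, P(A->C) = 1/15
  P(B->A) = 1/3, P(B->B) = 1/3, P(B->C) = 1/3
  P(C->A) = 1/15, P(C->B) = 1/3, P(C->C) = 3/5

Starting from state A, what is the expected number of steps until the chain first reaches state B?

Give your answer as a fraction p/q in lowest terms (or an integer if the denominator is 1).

Let h_i = expected steps to first reach B from state i.
Boundary: h_B = 0.
First-step equations for the other states:
  h_A = 1 + 1/5*h_A + 11/15*h_B + 1/15*h_C
  h_C = 1 + 1/15*h_A + 1/3*h_B + 3/5*h_C

Substituting h_B = 0 and rearranging gives the linear system (I - Q) h = 1:
  [4/5, -1/15] . (h_A, h_C) = 1
  [-1/15, 2/5] . (h_A, h_C) = 1

Solving yields:
  h_A = 105/71
  h_C = 195/71

Starting state is A, so the expected hitting time is h_A = 105/71.

Answer: 105/71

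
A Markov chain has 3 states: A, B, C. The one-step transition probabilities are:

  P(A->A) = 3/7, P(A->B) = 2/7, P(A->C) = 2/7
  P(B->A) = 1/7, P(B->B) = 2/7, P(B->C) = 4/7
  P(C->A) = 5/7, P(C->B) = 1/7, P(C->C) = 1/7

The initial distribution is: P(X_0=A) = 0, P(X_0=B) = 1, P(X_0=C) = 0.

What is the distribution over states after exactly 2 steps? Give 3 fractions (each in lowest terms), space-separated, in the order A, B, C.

Answer: 25/49 10/49 2/7

Derivation:
Propagating the distribution step by step (d_{t+1} = d_t * P):
d_0 = (A=0, B=1, C=0)
  d_1[A] = 0*3/7 + 1*1/7 + 0*5/7 = 1/7
  d_1[B] = 0*2/7 + 1*2/7 + 0*1/7 = 2/7
  d_1[C] = 0*2/7 + 1*4/7 + 0*1/7 = 4/7
d_1 = (A=1/7, B=2/7, C=4/7)
  d_2[A] = 1/7*3/7 + 2/7*1/7 + 4/7*5/7 = 25/49
  d_2[B] = 1/7*2/7 + 2/7*2/7 + 4/7*1/7 = 10/49
  d_2[C] = 1/7*2/7 + 2/7*4/7 + 4/7*1/7 = 2/7
d_2 = (A=25/49, B=10/49, C=2/7)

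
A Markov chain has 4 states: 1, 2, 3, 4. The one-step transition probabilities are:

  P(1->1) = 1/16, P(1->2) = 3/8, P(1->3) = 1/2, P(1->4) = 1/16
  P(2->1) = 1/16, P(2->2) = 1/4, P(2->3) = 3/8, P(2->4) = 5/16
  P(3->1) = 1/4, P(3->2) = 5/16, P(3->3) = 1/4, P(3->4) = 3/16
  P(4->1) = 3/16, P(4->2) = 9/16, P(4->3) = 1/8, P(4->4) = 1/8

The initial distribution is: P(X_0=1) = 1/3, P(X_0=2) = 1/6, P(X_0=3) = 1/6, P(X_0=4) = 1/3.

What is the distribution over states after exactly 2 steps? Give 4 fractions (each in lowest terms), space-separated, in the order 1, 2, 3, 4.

Answer: 107/768 85/256 81/256 163/768

Derivation:
Propagating the distribution step by step (d_{t+1} = d_t * P):
d_0 = (1=1/3, 2=1/6, 3=1/6, 4=1/3)
  d_1[1] = 1/3*1/16 + 1/6*1/16 + 1/6*1/4 + 1/3*3/16 = 13/96
  d_1[2] = 1/3*3/8 + 1/6*1/4 + 1/6*5/16 + 1/3*9/16 = 13/32
  d_1[3] = 1/3*1/2 + 1/6*3/8 + 1/6*1/4 + 1/3*1/8 = 5/16
  d_1[4] = 1/3*1/16 + 1/6*5/16 + 1/6*3/16 + 1/3*1/8 = 7/48
d_1 = (1=13/96, 2=13/32, 3=5/16, 4=7/48)
  d_2[1] = 13/96*1/16 + 13/32*1/16 + 5/16*1/4 + 7/48*3/16 = 107/768
  d_2[2] = 13/96*3/8 + 13/32*1/4 + 5/16*5/16 + 7/48*9/16 = 85/256
  d_2[3] = 13/96*1/2 + 13/32*3/8 + 5/16*1/4 + 7/48*1/8 = 81/256
  d_2[4] = 13/96*1/16 + 13/32*5/16 + 5/16*3/16 + 7/48*1/8 = 163/768
d_2 = (1=107/768, 2=85/256, 3=81/256, 4=163/768)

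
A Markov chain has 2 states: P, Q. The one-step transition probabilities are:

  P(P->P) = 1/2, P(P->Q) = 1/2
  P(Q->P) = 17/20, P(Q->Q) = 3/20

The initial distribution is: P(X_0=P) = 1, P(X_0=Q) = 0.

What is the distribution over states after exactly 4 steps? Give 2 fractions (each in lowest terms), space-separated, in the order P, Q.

Answer: 10163/16000 5837/16000

Derivation:
Propagating the distribution step by step (d_{t+1} = d_t * P):
d_0 = (P=1, Q=0)
  d_1[P] = 1*1/2 + 0*17/20 = 1/2
  d_1[Q] = 1*1/2 + 0*3/20 = 1/2
d_1 = (P=1/2, Q=1/2)
  d_2[P] = 1/2*1/2 + 1/2*17/20 = 27/40
  d_2[Q] = 1/2*1/2 + 1/2*3/20 = 13/40
d_2 = (P=27/40, Q=13/40)
  d_3[P] = 27/40*1/2 + 13/40*17/20 = 491/800
  d_3[Q] = 27/40*1/2 + 13/40*3/20 = 309/800
d_3 = (P=491/800, Q=309/800)
  d_4[P] = 491/800*1/2 + 309/800*17/20 = 10163/16000
  d_4[Q] = 491/800*1/2 + 309/800*3/20 = 5837/16000
d_4 = (P=10163/16000, Q=5837/16000)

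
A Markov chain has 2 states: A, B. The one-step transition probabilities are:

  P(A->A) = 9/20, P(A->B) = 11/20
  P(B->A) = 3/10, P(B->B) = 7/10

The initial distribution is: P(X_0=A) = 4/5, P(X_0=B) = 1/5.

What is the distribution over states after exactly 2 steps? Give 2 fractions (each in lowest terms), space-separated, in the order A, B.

Answer: 363/1000 637/1000

Derivation:
Propagating the distribution step by step (d_{t+1} = d_t * P):
d_0 = (A=4/5, B=1/5)
  d_1[A] = 4/5*9/20 + 1/5*3/10 = 21/50
  d_1[B] = 4/5*11/20 + 1/5*7/10 = 29/50
d_1 = (A=21/50, B=29/50)
  d_2[A] = 21/50*9/20 + 29/50*3/10 = 363/1000
  d_2[B] = 21/50*11/20 + 29/50*7/10 = 637/1000
d_2 = (A=363/1000, B=637/1000)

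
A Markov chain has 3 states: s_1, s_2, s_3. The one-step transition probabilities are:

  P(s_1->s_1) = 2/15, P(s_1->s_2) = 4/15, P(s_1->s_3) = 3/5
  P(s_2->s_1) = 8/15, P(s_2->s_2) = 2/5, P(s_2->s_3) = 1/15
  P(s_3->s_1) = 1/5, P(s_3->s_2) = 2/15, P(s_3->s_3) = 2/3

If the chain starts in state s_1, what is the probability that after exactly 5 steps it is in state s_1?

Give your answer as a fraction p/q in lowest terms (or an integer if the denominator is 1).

Answer: 196622/759375

Derivation:
Computing P^5 by repeated multiplication:
P^1 =
  s_1: [2/15, 4/15, 3/5]
  s_2: [8/15, 2/5, 1/15]
  s_3: [1/5, 2/15, 2/3]
P^2 =
  s_1: [7/25, 2/9, 112/225]
  s_2: [67/225, 14/45, 88/225]
  s_3: [52/225, 44/225, 43/75]
P^3 =
  s_1: [862/3375, 776/3375, 193/375]
  s_2: [958/3375, 32/125, 1553/3375]
  s_3: [281/1125, 146/675, 1802/3375]
P^4 =
  s_1: [4381/16875, 11578/50625, 25904/50625]
  s_2: [13487/50625, 12122/50625, 25016/50625]
  s_3: [12932/50625, 11356/50625, 8779/16875]
P^5 =
  s_1: [196622/759375, 173848/759375, 25927/50625]
  s_2: [198998/759375, 58904/253125, 76733/151875]
  s_3: [7249/28125, 172538/759375, 391114/759375]

(P^5)[s_1 -> s_1] = 196622/759375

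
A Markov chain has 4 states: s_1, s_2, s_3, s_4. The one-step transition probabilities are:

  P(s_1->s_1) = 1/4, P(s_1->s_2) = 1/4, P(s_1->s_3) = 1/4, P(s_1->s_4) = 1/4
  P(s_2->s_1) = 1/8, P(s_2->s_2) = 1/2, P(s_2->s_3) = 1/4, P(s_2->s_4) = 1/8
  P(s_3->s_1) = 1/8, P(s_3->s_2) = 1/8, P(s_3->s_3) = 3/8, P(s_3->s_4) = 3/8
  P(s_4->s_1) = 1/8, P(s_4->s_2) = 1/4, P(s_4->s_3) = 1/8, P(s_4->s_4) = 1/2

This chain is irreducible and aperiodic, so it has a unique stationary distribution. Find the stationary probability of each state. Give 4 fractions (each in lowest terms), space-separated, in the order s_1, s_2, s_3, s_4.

The stationary distribution satisfies pi = pi * P, i.e.:
  pi_s_1 = 1/4*pi_s_1 + 1/8*pi_s_2 + 1/8*pi_s_3 + 1/8*pi_s_4
  pi_s_2 = 1/4*pi_s_1 + 1/2*pi_s_2 + 1/8*pi_s_3 + 1/4*pi_s_4
  pi_s_3 = 1/4*pi_s_1 + 1/4*pi_s_2 + 3/8*pi_s_3 + 1/8*pi_s_4
  pi_s_4 = 1/4*pi_s_1 + 1/8*pi_s_2 + 3/8*pi_s_3 + 1/2*pi_s_4
with normalization: pi_s_1 + pi_s_2 + pi_s_3 + pi_s_4 = 1.

Using the first 3 balance equations plus normalization, the linear system A*pi = b is:
  [-3/4, 1/8, 1/8, 1/8] . pi = 0
  [1/4, -1/2, 1/8, 1/4] . pi = 0
  [1/4, 1/4, -5/8, 1/8] . pi = 0
  [1, 1, 1, 1] . pi = 1

Solving yields:
  pi_s_1 = 1/7
  pi_s_2 = 76/259
  pi_s_3 = 62/259
  pi_s_4 = 12/37

Verification (pi * P):
  1/7*1/4 + 76/259*1/8 + 62/259*1/8 + 12/37*1/8 = 1/7 = pi_s_1  (ok)
  1/7*1/4 + 76/259*1/2 + 62/259*1/8 + 12/37*1/4 = 76/259 = pi_s_2  (ok)
  1/7*1/4 + 76/259*1/4 + 62/259*3/8 + 12/37*1/8 = 62/259 = pi_s_3  (ok)
  1/7*1/4 + 76/259*1/8 + 62/259*3/8 + 12/37*1/2 = 12/37 = pi_s_4  (ok)

Answer: 1/7 76/259 62/259 12/37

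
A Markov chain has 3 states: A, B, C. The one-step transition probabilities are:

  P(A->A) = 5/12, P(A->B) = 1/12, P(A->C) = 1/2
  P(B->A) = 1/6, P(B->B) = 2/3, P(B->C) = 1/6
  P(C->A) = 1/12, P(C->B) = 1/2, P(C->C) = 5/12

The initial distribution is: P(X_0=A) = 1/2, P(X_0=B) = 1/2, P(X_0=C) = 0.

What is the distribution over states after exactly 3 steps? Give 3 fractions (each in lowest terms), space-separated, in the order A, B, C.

Answer: 659/3456 559/1152 35/108

Derivation:
Propagating the distribution step by step (d_{t+1} = d_t * P):
d_0 = (A=1/2, B=1/2, C=0)
  d_1[A] = 1/2*5/12 + 1/2*1/6 + 0*1/12 = 7/24
  d_1[B] = 1/2*1/12 + 1/2*2/3 + 0*1/2 = 3/8
  d_1[C] = 1/2*1/2 + 1/2*1/6 + 0*5/12 = 1/3
d_1 = (A=7/24, B=3/8, C=1/3)
  d_2[A] = 7/24*5/12 + 3/8*1/6 + 1/3*1/12 = 61/288
  d_2[B] = 7/24*1/12 + 3/8*2/3 + 1/3*1/2 = 127/288
  d_2[C] = 7/24*1/2 + 3/8*1/6 + 1/3*5/12 = 25/72
d_2 = (A=61/288, B=127/288, C=25/72)
  d_3[A] = 61/288*5/12 + 127/288*1/6 + 25/72*1/12 = 659/3456
  d_3[B] = 61/288*1/12 + 127/288*2/3 + 25/72*1/2 = 559/1152
  d_3[C] = 61/288*1/2 + 127/288*1/6 + 25/72*5/12 = 35/108
d_3 = (A=659/3456, B=559/1152, C=35/108)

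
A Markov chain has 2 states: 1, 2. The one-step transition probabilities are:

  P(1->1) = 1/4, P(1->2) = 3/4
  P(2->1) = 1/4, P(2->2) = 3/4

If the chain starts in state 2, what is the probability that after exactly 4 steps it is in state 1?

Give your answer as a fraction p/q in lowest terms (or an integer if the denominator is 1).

Answer: 1/4

Derivation:
Computing P^4 by repeated multiplication:
P^1 =
  1: [1/4, 3/4]
  2: [1/4, 3/4]
P^2 =
  1: [1/4, 3/4]
  2: [1/4, 3/4]
P^3 =
  1: [1/4, 3/4]
  2: [1/4, 3/4]
P^4 =
  1: [1/4, 3/4]
  2: [1/4, 3/4]

(P^4)[2 -> 1] = 1/4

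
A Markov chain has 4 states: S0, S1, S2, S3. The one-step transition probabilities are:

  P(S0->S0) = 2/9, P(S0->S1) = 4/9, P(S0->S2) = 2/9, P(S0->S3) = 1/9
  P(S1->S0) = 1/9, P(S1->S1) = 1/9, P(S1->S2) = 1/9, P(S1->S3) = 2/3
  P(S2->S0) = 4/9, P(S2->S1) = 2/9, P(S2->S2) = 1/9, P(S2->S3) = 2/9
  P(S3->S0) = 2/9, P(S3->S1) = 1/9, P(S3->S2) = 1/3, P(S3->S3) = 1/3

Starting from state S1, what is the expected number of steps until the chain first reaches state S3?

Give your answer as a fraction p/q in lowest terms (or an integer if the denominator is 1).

Let h_i = expected steps to first reach S3 from state i.
Boundary: h_S3 = 0.
First-step equations for the other states:
  h_S0 = 1 + 2/9*h_S0 + 4/9*h_S1 + 2/9*h_S2 + 1/9*h_S3
  h_S1 = 1 + 1/9*h_S0 + 1/9*h_S1 + 1/9*h_S2 + 2/3*h_S3
  h_S2 = 1 + 4/9*h_S0 + 2/9*h_S1 + 1/9*h_S2 + 2/9*h_S3

Substituting h_S3 = 0 and rearranging gives the linear system (I - Q) h = 1:
  [7/9, -4/9, -2/9] . (h_S0, h_S1, h_S2) = 1
  [-1/9, 8/9, -1/9] . (h_S0, h_S1, h_S2) = 1
  [-4/9, -2/9, 8/9] . (h_S0, h_S1, h_S2) = 1

Solving yields:
  h_S0 = 177/53
  h_S1 = 207/106
  h_S2 = 174/53

Starting state is S1, so the expected hitting time is h_S1 = 207/106.

Answer: 207/106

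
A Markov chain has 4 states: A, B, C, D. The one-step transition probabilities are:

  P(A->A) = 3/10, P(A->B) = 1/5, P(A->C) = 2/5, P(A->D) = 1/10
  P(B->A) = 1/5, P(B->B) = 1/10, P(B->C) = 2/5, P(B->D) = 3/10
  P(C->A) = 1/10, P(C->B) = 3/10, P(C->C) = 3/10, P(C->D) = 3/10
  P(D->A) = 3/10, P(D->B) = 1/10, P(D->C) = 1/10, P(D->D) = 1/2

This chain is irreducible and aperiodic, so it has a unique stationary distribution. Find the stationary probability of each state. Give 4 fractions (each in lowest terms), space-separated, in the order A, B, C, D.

The stationary distribution satisfies pi = pi * P, i.e.:
  pi_A = 3/10*pi_A + 1/5*pi_B + 1/10*pi_C + 3/10*pi_D
  pi_B = 1/5*pi_A + 1/10*pi_B + 3/10*pi_C + 1/10*pi_D
  pi_C = 2/5*pi_A + 2/5*pi_B + 3/10*pi_C + 1/10*pi_D
  pi_D = 1/10*pi_A + 3/10*pi_B + 3/10*pi_C + 1/2*pi_D
with normalization: pi_A + pi_B + pi_C + pi_D = 1.

Using the first 3 balance equations plus normalization, the linear system A*pi = b is:
  [-7/10, 1/5, 1/10, 3/10] . pi = 0
  [1/5, -9/10, 3/10, 1/10] . pi = 0
  [2/5, 2/5, -7/10, 1/10] . pi = 0
  [1, 1, 1, 1] . pi = 1

Solving yields:
  pi_A = 93/410
  pi_B = 73/410
  pi_C = 227/820
  pi_D = 261/820

Verification (pi * P):
  93/410*3/10 + 73/410*1/5 + 227/820*1/10 + 261/820*3/10 = 93/410 = pi_A  (ok)
  93/410*1/5 + 73/410*1/10 + 227/820*3/10 + 261/820*1/10 = 73/410 = pi_B  (ok)
  93/410*2/5 + 73/410*2/5 + 227/820*3/10 + 261/820*1/10 = 227/820 = pi_C  (ok)
  93/410*1/10 + 73/410*3/10 + 227/820*3/10 + 261/820*1/2 = 261/820 = pi_D  (ok)

Answer: 93/410 73/410 227/820 261/820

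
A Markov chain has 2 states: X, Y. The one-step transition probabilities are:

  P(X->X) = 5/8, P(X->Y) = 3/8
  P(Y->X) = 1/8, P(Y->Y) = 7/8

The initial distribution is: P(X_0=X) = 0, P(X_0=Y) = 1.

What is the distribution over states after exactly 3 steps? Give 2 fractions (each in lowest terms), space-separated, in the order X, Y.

Propagating the distribution step by step (d_{t+1} = d_t * P):
d_0 = (X=0, Y=1)
  d_1[X] = 0*5/8 + 1*1/8 = 1/8
  d_1[Y] = 0*3/8 + 1*7/8 = 7/8
d_1 = (X=1/8, Y=7/8)
  d_2[X] = 1/8*5/8 + 7/8*1/8 = 3/16
  d_2[Y] = 1/8*3/8 + 7/8*7/8 = 13/16
d_2 = (X=3/16, Y=13/16)
  d_3[X] = 3/16*5/8 + 13/16*1/8 = 7/32
  d_3[Y] = 3/16*3/8 + 13/16*7/8 = 25/32
d_3 = (X=7/32, Y=25/32)

Answer: 7/32 25/32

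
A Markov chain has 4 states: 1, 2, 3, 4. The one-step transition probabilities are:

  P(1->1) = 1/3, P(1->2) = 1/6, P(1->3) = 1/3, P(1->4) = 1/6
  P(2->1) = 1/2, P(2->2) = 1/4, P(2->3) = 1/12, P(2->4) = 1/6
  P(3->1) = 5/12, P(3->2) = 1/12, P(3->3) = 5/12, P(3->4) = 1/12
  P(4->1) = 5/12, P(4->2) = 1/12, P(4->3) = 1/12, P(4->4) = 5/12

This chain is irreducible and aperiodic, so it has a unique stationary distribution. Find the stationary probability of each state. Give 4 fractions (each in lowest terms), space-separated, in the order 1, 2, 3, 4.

The stationary distribution satisfies pi = pi * P, i.e.:
  pi_1 = 1/3*pi_1 + 1/2*pi_2 + 5/12*pi_3 + 5/12*pi_4
  pi_2 = 1/6*pi_1 + 1/4*pi_2 + 1/12*pi_3 + 1/12*pi_4
  pi_3 = 1/3*pi_1 + 1/12*pi_2 + 5/12*pi_3 + 1/12*pi_4
  pi_4 = 1/6*pi_1 + 1/6*pi_2 + 1/12*pi_3 + 5/12*pi_4
with normalization: pi_1 + pi_2 + pi_3 + pi_4 = 1.

Using the first 3 balance equations plus normalization, the linear system A*pi = b is:
  [-2/3, 1/2, 5/12, 5/12] . pi = 0
  [1/6, -3/4, 1/12, 1/12] . pi = 0
  [1/3, 1/12, -7/12, 1/12] . pi = 0
  [1, 1, 1, 1] . pi = 1

Solving yields:
  pi_1 = 17/43
  pi_2 = 6/43
  pi_3 = 47/172
  pi_4 = 33/172

Verification (pi * P):
  17/43*1/3 + 6/43*1/2 + 47/172*5/12 + 33/172*5/12 = 17/43 = pi_1  (ok)
  17/43*1/6 + 6/43*1/4 + 47/172*1/12 + 33/172*1/12 = 6/43 = pi_2  (ok)
  17/43*1/3 + 6/43*1/12 + 47/172*5/12 + 33/172*1/12 = 47/172 = pi_3  (ok)
  17/43*1/6 + 6/43*1/6 + 47/172*1/12 + 33/172*5/12 = 33/172 = pi_4  (ok)

Answer: 17/43 6/43 47/172 33/172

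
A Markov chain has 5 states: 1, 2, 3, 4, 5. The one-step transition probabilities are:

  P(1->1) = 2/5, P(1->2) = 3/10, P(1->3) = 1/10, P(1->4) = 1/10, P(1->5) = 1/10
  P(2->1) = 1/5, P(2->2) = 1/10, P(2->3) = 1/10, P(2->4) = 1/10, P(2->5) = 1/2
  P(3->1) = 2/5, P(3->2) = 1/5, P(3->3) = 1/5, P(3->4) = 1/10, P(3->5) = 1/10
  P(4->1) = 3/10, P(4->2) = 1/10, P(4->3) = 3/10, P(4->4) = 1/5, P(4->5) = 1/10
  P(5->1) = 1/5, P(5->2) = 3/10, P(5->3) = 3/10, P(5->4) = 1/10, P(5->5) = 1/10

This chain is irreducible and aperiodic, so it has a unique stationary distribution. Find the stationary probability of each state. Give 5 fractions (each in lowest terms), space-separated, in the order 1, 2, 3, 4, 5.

Answer: 503/1632 1061/4896 217/1224 1/9 457/2448

Derivation:
The stationary distribution satisfies pi = pi * P, i.e.:
  pi_1 = 2/5*pi_1 + 1/5*pi_2 + 2/5*pi_3 + 3/10*pi_4 + 1/5*pi_5
  pi_2 = 3/10*pi_1 + 1/10*pi_2 + 1/5*pi_3 + 1/10*pi_4 + 3/10*pi_5
  pi_3 = 1/10*pi_1 + 1/10*pi_2 + 1/5*pi_3 + 3/10*pi_4 + 3/10*pi_5
  pi_4 = 1/10*pi_1 + 1/10*pi_2 + 1/10*pi_3 + 1/5*pi_4 + 1/10*pi_5
  pi_5 = 1/10*pi_1 + 1/2*pi_2 + 1/10*pi_3 + 1/10*pi_4 + 1/10*pi_5
with normalization: pi_1 + pi_2 + pi_3 + pi_4 + pi_5 = 1.

Using the first 4 balance equations plus normalization, the linear system A*pi = b is:
  [-3/5, 1/5, 2/5, 3/10, 1/5] . pi = 0
  [3/10, -9/10, 1/5, 1/10, 3/10] . pi = 0
  [1/10, 1/10, -4/5, 3/10, 3/10] . pi = 0
  [1/10, 1/10, 1/10, -4/5, 1/10] . pi = 0
  [1, 1, 1, 1, 1] . pi = 1

Solving yields:
  pi_1 = 503/1632
  pi_2 = 1061/4896
  pi_3 = 217/1224
  pi_4 = 1/9
  pi_5 = 457/2448

Verification (pi * P):
  503/1632*2/5 + 1061/4896*1/5 + 217/1224*2/5 + 1/9*3/10 + 457/2448*1/5 = 503/1632 = pi_1  (ok)
  503/1632*3/10 + 1061/4896*1/10 + 217/1224*1/5 + 1/9*1/10 + 457/2448*3/10 = 1061/4896 = pi_2  (ok)
  503/1632*1/10 + 1061/4896*1/10 + 217/1224*1/5 + 1/9*3/10 + 457/2448*3/10 = 217/1224 = pi_3  (ok)
  503/1632*1/10 + 1061/4896*1/10 + 217/1224*1/10 + 1/9*1/5 + 457/2448*1/10 = 1/9 = pi_4  (ok)
  503/1632*1/10 + 1061/4896*1/2 + 217/1224*1/10 + 1/9*1/10 + 457/2448*1/10 = 457/2448 = pi_5  (ok)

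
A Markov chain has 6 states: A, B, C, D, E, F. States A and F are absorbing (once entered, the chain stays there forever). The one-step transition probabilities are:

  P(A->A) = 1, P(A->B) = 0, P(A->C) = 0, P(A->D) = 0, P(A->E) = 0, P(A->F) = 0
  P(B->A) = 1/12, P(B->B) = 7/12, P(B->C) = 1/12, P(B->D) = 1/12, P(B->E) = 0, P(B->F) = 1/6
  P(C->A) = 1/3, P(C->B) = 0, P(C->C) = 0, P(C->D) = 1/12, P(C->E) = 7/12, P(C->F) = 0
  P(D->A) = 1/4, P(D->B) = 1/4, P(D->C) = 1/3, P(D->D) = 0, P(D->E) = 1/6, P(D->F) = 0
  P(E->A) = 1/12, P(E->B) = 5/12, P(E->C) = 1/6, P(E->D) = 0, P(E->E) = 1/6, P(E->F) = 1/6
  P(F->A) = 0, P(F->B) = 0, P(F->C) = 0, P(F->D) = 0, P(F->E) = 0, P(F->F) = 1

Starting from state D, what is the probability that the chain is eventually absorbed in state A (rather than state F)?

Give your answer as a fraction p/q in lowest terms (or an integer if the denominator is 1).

Let a_i = P(absorbed in A | start in state i).
Boundary conditions: a_A = 1, a_F = 0.
For each transient state i, a_i = sum_j P(i->j) * a_j:
  a_B = 1/12*a_A + 7/12*a_B + 1/12*a_C + 1/12*a_D + 0*a_E + 1/6*a_F
  a_C = 1/3*a_A + 0*a_B + 0*a_C + 1/12*a_D + 7/12*a_E + 0*a_F
  a_D = 1/4*a_A + 1/4*a_B + 1/3*a_C + 0*a_D + 1/6*a_E + 0*a_F
  a_E = 1/12*a_A + 5/12*a_B + 1/6*a_C + 0*a_D + 1/6*a_E + 1/6*a_F

Substituting a_A = 1 and a_F = 0, rearrange to (I - Q) a = r where r[i] = P(i -> A):
  [5/12, -1/12, -1/12, 0] . (a_B, a_C, a_D, a_E) = 1/12
  [0, 1, -1/12, -7/12] . (a_B, a_C, a_D, a_E) = 1/3
  [-1/4, -1/3, 1, -1/6] . (a_B, a_C, a_D, a_E) = 1/4
  [-5/12, -1/6, 0, 5/6] . (a_B, a_C, a_D, a_E) = 1/12

Solving yields:
  a_B = 1185/2551
  a_C = 1682/2551
  a_D = 1692/2551
  a_E = 1184/2551

Starting state is D, so the absorption probability is a_D = 1692/2551.

Answer: 1692/2551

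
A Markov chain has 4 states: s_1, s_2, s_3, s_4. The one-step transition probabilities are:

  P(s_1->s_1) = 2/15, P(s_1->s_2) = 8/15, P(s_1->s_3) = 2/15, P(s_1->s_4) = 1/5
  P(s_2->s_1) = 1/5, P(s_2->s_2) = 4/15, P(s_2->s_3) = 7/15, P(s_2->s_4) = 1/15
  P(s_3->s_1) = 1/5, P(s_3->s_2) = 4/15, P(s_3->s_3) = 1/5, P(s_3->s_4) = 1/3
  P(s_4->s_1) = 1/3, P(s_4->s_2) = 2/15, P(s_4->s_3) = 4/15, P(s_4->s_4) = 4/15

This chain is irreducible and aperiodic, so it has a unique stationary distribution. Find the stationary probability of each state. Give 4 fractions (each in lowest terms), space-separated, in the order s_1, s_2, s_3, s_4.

The stationary distribution satisfies pi = pi * P, i.e.:
  pi_s_1 = 2/15*pi_s_1 + 1/5*pi_s_2 + 1/5*pi_s_3 + 1/3*pi_s_4
  pi_s_2 = 8/15*pi_s_1 + 4/15*pi_s_2 + 4/15*pi_s_3 + 2/15*pi_s_4
  pi_s_3 = 2/15*pi_s_1 + 7/15*pi_s_2 + 1/5*pi_s_3 + 4/15*pi_s_4
  pi_s_4 = 1/5*pi_s_1 + 1/15*pi_s_2 + 1/3*pi_s_3 + 4/15*pi_s_4
with normalization: pi_s_1 + pi_s_2 + pi_s_3 + pi_s_4 = 1.

Using the first 3 balance equations plus normalization, the linear system A*pi = b is:
  [-13/15, 1/5, 1/5, 1/3] . pi = 0
  [8/15, -11/15, 4/15, 2/15] . pi = 0
  [2/15, 7/15, -4/5, 4/15] . pi = 0
  [1, 1, 1, 1] . pi = 1

Solving yields:
  pi_s_1 = 407/1902
  pi_s_2 = 281/951
  pi_s_3 = 265/951
  pi_s_4 = 403/1902

Verification (pi * P):
  407/1902*2/15 + 281/951*1/5 + 265/951*1/5 + 403/1902*1/3 = 407/1902 = pi_s_1  (ok)
  407/1902*8/15 + 281/951*4/15 + 265/951*4/15 + 403/1902*2/15 = 281/951 = pi_s_2  (ok)
  407/1902*2/15 + 281/951*7/15 + 265/951*1/5 + 403/1902*4/15 = 265/951 = pi_s_3  (ok)
  407/1902*1/5 + 281/951*1/15 + 265/951*1/3 + 403/1902*4/15 = 403/1902 = pi_s_4  (ok)

Answer: 407/1902 281/951 265/951 403/1902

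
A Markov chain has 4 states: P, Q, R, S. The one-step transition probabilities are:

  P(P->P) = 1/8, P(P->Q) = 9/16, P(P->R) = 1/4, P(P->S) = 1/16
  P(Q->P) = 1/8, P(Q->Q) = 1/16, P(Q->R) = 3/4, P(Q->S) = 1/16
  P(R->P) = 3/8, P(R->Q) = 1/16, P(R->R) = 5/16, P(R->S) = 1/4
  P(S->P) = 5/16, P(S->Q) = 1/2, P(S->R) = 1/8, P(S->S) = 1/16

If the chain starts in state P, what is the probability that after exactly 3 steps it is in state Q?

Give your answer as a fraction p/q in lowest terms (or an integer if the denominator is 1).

Answer: 215/1024

Derivation:
Computing P^3 by repeated multiplication:
P^1 =
  P: [1/8, 9/16, 1/4, 1/16]
  Q: [1/8, 1/16, 3/4, 1/16]
  R: [3/8, 1/16, 5/16, 1/4]
  S: [5/16, 1/2, 1/8, 1/16]
P^2 =
  P: [51/256, 39/256, 69/128, 7/64]
  Q: [83/256, 39/256, 41/128, 13/64]
  R: [1/4, 23/64, 69/256, 31/256]
  S: [43/256, 63/256, 1/2, 11/128]
P^3 =
  P: [287/1024, 215/1024, 709/2048, 335/2048]
  Q: [249/1024, 321/1024, 657/2048, 251/2048]
  R: [881/4096, 985/4096, 1767/4096, 463/4096]
  S: [545/2048, 377/2048, 403/1024, 5/32]

(P^3)[P -> Q] = 215/1024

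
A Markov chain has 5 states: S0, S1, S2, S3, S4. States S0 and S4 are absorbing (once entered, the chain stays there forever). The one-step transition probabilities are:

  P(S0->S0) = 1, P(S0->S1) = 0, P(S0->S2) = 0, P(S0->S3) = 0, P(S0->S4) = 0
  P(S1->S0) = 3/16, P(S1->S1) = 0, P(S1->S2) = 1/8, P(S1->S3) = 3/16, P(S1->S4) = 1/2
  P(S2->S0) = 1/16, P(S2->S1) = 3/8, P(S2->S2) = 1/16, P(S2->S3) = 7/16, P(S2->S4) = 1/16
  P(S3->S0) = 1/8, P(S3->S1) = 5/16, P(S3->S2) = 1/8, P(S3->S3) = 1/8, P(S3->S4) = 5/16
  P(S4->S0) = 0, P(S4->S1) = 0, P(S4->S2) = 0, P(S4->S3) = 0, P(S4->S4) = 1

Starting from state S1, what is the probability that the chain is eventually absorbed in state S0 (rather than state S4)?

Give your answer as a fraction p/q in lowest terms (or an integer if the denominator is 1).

Answer: 740/2637

Derivation:
Let a_i = P(absorbed in S0 | start in state i).
Boundary conditions: a_S0 = 1, a_S4 = 0.
For each transient state i, a_i = sum_j P(i->j) * a_j:
  a_S1 = 3/16*a_S0 + 0*a_S1 + 1/8*a_S2 + 3/16*a_S3 + 1/2*a_S4
  a_S2 = 1/16*a_S0 + 3/8*a_S1 + 1/16*a_S2 + 7/16*a_S3 + 1/16*a_S4
  a_S3 = 1/8*a_S0 + 5/16*a_S1 + 1/8*a_S2 + 1/8*a_S3 + 5/16*a_S4

Substituting a_S0 = 1 and a_S4 = 0, rearrange to (I - Q) a = r where r[i] = P(i -> S0):
  [1, -1/8, -3/16] . (a_S1, a_S2, a_S3) = 3/16
  [-3/8, 15/16, -7/16] . (a_S1, a_S2, a_S3) = 1/16
  [-5/16, -1/8, 7/8] . (a_S1, a_S2, a_S3) = 1/8

Solving yields:
  a_S1 = 740/2637
  a_S2 = 826/2637
  a_S3 = 253/879

Starting state is S1, so the absorption probability is a_S1 = 740/2637.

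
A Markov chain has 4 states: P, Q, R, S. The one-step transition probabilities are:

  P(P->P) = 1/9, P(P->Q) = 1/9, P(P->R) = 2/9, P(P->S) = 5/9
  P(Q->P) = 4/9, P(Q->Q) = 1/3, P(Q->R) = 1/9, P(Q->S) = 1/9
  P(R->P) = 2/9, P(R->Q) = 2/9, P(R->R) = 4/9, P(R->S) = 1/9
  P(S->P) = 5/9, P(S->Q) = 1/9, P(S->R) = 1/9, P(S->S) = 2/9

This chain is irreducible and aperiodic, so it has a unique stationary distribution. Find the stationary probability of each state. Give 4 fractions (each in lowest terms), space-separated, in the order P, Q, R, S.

The stationary distribution satisfies pi = pi * P, i.e.:
  pi_P = 1/9*pi_P + 4/9*pi_Q + 2/9*pi_R + 5/9*pi_S
  pi_Q = 1/9*pi_P + 1/3*pi_Q + 2/9*pi_R + 1/9*pi_S
  pi_R = 2/9*pi_P + 1/9*pi_Q + 4/9*pi_R + 1/9*pi_S
  pi_S = 5/9*pi_P + 1/9*pi_Q + 1/9*pi_R + 2/9*pi_S
with normalization: pi_P + pi_Q + pi_R + pi_S = 1.

Using the first 3 balance equations plus normalization, the linear system A*pi = b is:
  [-8/9, 4/9, 2/9, 5/9] . pi = 0
  [1/9, -2/3, 2/9, 1/9] . pi = 0
  [2/9, 1/9, -5/9, 1/9] . pi = 0
  [1, 1, 1, 1] . pi = 1

Solving yields:
  pi_P = 91/284
  pi_Q = 99/568
  pi_R = 125/568
  pi_S = 81/284

Verification (pi * P):
  91/284*1/9 + 99/568*4/9 + 125/568*2/9 + 81/284*5/9 = 91/284 = pi_P  (ok)
  91/284*1/9 + 99/568*1/3 + 125/568*2/9 + 81/284*1/9 = 99/568 = pi_Q  (ok)
  91/284*2/9 + 99/568*1/9 + 125/568*4/9 + 81/284*1/9 = 125/568 = pi_R  (ok)
  91/284*5/9 + 99/568*1/9 + 125/568*1/9 + 81/284*2/9 = 81/284 = pi_S  (ok)

Answer: 91/284 99/568 125/568 81/284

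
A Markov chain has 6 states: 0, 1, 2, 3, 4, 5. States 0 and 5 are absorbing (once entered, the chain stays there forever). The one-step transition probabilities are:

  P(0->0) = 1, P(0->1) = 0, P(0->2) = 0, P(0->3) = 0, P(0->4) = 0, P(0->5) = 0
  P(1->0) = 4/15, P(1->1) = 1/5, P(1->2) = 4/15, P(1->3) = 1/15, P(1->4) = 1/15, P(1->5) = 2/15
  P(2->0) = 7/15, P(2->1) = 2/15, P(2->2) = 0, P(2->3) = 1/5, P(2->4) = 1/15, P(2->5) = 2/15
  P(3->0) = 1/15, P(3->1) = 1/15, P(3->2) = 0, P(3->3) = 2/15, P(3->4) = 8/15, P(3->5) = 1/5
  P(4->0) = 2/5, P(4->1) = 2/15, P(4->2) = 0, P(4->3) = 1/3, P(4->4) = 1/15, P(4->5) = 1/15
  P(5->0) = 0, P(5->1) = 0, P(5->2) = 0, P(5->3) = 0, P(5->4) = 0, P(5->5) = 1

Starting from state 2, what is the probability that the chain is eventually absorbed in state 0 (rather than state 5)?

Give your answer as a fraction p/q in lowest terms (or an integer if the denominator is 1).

Let a_i = P(absorbed in 0 | start in state i).
Boundary conditions: a_0 = 1, a_5 = 0.
For each transient state i, a_i = sum_j P(i->j) * a_j:
  a_1 = 4/15*a_0 + 1/5*a_1 + 4/15*a_2 + 1/15*a_3 + 1/15*a_4 + 2/15*a_5
  a_2 = 7/15*a_0 + 2/15*a_1 + 0*a_2 + 1/5*a_3 + 1/15*a_4 + 2/15*a_5
  a_3 = 1/15*a_0 + 1/15*a_1 + 0*a_2 + 2/15*a_3 + 8/15*a_4 + 1/5*a_5
  a_4 = 2/5*a_0 + 2/15*a_1 + 0*a_2 + 1/3*a_3 + 1/15*a_4 + 1/15*a_5

Substituting a_0 = 1 and a_5 = 0, rearrange to (I - Q) a = r where r[i] = P(i -> 0):
  [4/5, -4/15, -1/15, -1/15] . (a_1, a_2, a_3, a_4) = 4/15
  [-2/15, 1, -1/5, -1/15] . (a_1, a_2, a_3, a_4) = 7/15
  [-1/15, 0, 13/15, -8/15] . (a_1, a_2, a_3, a_4) = 1/15
  [-2/15, 0, -1/3, 14/15] . (a_1, a_2, a_3, a_4) = 2/5

Solving yields:
  a_1 = 5249/7675
  a_2 = 5549/7675
  a_3 = 892/1535
  a_4 = 5632/7675

Starting state is 2, so the absorption probability is a_2 = 5549/7675.

Answer: 5549/7675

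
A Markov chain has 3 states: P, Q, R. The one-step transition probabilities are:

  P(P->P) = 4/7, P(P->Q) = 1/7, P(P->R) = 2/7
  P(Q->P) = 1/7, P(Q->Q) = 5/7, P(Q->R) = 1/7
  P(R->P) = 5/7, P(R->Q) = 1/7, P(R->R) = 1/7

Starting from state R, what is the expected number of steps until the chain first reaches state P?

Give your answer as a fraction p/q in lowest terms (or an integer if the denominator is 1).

Answer: 21/11

Derivation:
Let h_i = expected steps to first reach P from state i.
Boundary: h_P = 0.
First-step equations for the other states:
  h_Q = 1 + 1/7*h_P + 5/7*h_Q + 1/7*h_R
  h_R = 1 + 5/7*h_P + 1/7*h_Q + 1/7*h_R

Substituting h_P = 0 and rearranging gives the linear system (I - Q) h = 1:
  [2/7, -1/7] . (h_Q, h_R) = 1
  [-1/7, 6/7] . (h_Q, h_R) = 1

Solving yields:
  h_Q = 49/11
  h_R = 21/11

Starting state is R, so the expected hitting time is h_R = 21/11.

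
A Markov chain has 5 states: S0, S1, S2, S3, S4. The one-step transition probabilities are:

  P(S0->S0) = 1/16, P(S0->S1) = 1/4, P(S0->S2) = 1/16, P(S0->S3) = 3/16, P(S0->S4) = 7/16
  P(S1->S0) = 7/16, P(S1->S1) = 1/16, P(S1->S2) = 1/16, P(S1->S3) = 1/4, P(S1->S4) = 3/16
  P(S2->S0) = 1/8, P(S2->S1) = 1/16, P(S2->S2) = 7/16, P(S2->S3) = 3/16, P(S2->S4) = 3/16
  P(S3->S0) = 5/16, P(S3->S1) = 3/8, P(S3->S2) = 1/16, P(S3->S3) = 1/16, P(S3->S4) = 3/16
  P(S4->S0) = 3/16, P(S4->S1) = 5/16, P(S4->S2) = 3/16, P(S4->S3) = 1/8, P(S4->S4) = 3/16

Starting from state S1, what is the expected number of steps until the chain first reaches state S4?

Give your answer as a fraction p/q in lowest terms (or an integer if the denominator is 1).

Let h_i = expected steps to first reach S4 from state i.
Boundary: h_S4 = 0.
First-step equations for the other states:
  h_S0 = 1 + 1/16*h_S0 + 1/4*h_S1 + 1/16*h_S2 + 3/16*h_S3 + 7/16*h_S4
  h_S1 = 1 + 7/16*h_S0 + 1/16*h_S1 + 1/16*h_S2 + 1/4*h_S3 + 3/16*h_S4
  h_S2 = 1 + 1/8*h_S0 + 1/16*h_S1 + 7/16*h_S2 + 3/16*h_S3 + 3/16*h_S4
  h_S3 = 1 + 5/16*h_S0 + 3/8*h_S1 + 1/16*h_S2 + 1/16*h_S3 + 3/16*h_S4

Substituting h_S4 = 0 and rearranging gives the linear system (I - Q) h = 1:
  [15/16, -1/4, -1/16, -3/16] . (h_S0, h_S1, h_S2, h_S3) = 1
  [-7/16, 15/16, -1/16, -1/4] . (h_S0, h_S1, h_S2, h_S3) = 1
  [-1/8, -1/16, 9/16, -3/16] . (h_S0, h_S1, h_S2, h_S3) = 1
  [-5/16, -3/8, -1/16, 15/16] . (h_S0, h_S1, h_S2, h_S3) = 1

Solving yields:
  h_S0 = 13600/4277
  h_S1 = 1280/329
  h_S2 = 18128/4277
  h_S3 = 16960/4277

Starting state is S1, so the expected hitting time is h_S1 = 1280/329.

Answer: 1280/329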